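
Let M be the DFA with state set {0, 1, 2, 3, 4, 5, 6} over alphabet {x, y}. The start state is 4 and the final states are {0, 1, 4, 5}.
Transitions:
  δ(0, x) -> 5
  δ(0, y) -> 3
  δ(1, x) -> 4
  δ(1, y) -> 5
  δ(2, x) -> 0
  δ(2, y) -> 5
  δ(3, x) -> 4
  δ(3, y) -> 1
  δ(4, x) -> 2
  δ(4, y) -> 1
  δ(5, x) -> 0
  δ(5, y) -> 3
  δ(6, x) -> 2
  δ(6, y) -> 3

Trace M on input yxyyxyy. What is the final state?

1

4 --y--> 1
1 --x--> 4
4 --y--> 1
1 --y--> 5
5 --x--> 0
0 --y--> 3
3 --y--> 1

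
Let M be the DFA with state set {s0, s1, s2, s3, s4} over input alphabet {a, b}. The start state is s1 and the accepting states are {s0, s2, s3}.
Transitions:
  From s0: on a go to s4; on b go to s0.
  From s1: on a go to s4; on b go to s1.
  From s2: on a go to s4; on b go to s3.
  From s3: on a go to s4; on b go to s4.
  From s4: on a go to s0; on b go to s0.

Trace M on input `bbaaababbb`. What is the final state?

s1 --b--> s1
s1 --b--> s1
s1 --a--> s4
s4 --a--> s0
s0 --a--> s4
s4 --b--> s0
s0 --a--> s4
s4 --b--> s0
s0 --b--> s0
s0 --b--> s0

s0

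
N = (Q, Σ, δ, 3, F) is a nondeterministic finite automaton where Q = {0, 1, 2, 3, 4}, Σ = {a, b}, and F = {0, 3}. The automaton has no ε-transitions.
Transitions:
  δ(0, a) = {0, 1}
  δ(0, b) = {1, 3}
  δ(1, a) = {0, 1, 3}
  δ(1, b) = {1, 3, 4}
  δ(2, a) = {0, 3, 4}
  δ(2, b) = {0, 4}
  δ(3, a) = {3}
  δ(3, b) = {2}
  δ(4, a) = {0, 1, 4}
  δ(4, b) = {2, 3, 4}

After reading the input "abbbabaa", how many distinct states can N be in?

4

Start: {3}
read a: {3}
read b: {2}
read b: {0, 4}
read b: {1, 2, 3, 4}
read a: {0, 1, 3, 4}
read b: {1, 2, 3, 4}
read a: {0, 1, 3, 4}
read a: {0, 1, 3, 4}
Final reachable set {0, 1, 3, 4} has 4 states.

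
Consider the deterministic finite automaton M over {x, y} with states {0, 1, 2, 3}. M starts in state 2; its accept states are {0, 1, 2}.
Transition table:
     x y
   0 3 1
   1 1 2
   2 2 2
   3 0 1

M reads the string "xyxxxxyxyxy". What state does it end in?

2 --x--> 2
2 --y--> 2
2 --x--> 2
2 --x--> 2
2 --x--> 2
2 --x--> 2
2 --y--> 2
2 --x--> 2
2 --y--> 2
2 --x--> 2
2 --y--> 2

2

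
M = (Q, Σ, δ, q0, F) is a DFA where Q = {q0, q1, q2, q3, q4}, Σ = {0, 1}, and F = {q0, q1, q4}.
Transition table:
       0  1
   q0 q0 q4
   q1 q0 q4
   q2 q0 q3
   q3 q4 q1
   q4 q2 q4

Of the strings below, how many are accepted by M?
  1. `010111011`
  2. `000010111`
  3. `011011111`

3

`010111011`: accepted
`000010111`: accepted
`011011111`: accepted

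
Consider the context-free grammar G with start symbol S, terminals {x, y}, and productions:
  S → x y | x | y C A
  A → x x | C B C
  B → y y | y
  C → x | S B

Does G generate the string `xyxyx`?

no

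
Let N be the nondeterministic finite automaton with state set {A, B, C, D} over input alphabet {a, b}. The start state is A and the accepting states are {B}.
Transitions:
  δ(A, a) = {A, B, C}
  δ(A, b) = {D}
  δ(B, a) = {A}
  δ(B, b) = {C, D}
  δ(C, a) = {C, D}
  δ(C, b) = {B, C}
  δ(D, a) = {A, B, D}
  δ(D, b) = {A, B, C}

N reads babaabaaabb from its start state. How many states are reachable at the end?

Start: {A}
read b: {D}
read a: {A, B, D}
read b: {A, B, C, D}
read a: {A, B, C, D}
read a: {A, B, C, D}
read b: {A, B, C, D}
read a: {A, B, C, D}
read a: {A, B, C, D}
read a: {A, B, C, D}
read b: {A, B, C, D}
read b: {A, B, C, D}
Final reachable set {A, B, C, D} has 4 states.

4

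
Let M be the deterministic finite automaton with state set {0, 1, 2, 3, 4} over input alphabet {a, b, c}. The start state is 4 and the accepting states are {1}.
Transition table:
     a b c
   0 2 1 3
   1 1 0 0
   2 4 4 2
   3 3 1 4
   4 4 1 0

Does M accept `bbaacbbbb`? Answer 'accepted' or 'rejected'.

rejected

4 --b--> 1
1 --b--> 0
0 --a--> 2
2 --a--> 4
4 --c--> 0
0 --b--> 1
1 --b--> 0
0 --b--> 1
1 --b--> 0
End in state 0, which is not an accepting state.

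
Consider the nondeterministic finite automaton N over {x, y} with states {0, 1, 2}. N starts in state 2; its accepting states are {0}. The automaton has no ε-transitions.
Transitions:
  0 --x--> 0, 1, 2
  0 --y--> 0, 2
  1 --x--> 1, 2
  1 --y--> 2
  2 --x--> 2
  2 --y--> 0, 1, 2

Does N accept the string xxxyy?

Start: {2}
read x: {2}
read x: {2}
read x: {2}
read y: {0, 1, 2}
read y: {0, 1, 2}
Reachable ∩ accepting = {0} — nonempty.

accepted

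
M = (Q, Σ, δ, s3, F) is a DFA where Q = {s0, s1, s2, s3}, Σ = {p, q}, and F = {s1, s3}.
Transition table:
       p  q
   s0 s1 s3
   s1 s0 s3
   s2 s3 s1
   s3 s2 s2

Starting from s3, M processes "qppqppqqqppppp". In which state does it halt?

s0

s3 --q--> s2
s2 --p--> s3
s3 --p--> s2
s2 --q--> s1
s1 --p--> s0
s0 --p--> s1
s1 --q--> s3
s3 --q--> s2
s2 --q--> s1
s1 --p--> s0
s0 --p--> s1
s1 --p--> s0
s0 --p--> s1
s1 --p--> s0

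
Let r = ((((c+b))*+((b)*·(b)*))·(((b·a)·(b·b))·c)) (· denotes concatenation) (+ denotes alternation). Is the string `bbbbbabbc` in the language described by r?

Split as bbbb·babbc: (((c+b))*+((b)*·(b)*)) matches bbbb and (((b·a)·(b·b))·c) matches babbc.

yes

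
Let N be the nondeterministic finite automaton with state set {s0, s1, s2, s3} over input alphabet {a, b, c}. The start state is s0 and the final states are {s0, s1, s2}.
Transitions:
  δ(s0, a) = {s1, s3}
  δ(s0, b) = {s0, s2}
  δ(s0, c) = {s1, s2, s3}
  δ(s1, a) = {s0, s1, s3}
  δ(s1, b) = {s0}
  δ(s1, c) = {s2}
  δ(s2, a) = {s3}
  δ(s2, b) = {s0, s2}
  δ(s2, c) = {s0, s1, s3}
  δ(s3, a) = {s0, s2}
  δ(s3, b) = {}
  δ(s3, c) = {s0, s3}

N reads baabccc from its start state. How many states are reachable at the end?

Start: {s0}
read b: {s0, s2}
read a: {s1, s3}
read a: {s0, s1, s2, s3}
read b: {s0, s2}
read c: {s0, s1, s2, s3}
read c: {s0, s1, s2, s3}
read c: {s0, s1, s2, s3}
Final reachable set {s0, s1, s2, s3} has 4 states.

4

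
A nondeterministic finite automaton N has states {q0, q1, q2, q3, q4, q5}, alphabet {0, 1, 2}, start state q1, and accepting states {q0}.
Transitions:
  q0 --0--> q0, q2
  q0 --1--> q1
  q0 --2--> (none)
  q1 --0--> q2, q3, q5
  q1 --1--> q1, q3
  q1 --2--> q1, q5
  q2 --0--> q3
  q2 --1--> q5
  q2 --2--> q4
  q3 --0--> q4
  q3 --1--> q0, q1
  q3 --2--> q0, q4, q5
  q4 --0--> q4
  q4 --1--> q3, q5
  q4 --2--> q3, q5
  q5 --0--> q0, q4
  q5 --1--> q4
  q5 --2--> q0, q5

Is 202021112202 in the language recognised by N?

accepted

Start: {q1}
read 2: {q1, q5}
read 0: {q0, q2, q3, q4, q5}
read 2: {q0, q3, q4, q5}
read 0: {q0, q2, q4}
read 2: {q3, q4, q5}
read 1: {q0, q1, q3, q4, q5}
read 1: {q0, q1, q3, q4, q5}
read 1: {q0, q1, q3, q4, q5}
read 2: {q0, q1, q3, q4, q5}
read 2: {q0, q1, q3, q4, q5}
read 0: {q0, q2, q3, q4, q5}
read 2: {q0, q3, q4, q5}
Reachable ∩ accepting = {q0} — nonempty.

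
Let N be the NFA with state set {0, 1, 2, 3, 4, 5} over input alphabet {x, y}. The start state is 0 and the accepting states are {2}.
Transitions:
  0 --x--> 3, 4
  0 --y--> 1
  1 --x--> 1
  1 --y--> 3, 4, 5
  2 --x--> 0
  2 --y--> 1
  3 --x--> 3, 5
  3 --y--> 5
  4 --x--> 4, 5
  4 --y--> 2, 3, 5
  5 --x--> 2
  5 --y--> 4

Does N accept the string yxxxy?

Start: {0}
read y: {1}
read x: {1}
read x: {1}
read x: {1}
read y: {3, 4, 5}
Reachable ∩ accepting = {} — empty.

rejected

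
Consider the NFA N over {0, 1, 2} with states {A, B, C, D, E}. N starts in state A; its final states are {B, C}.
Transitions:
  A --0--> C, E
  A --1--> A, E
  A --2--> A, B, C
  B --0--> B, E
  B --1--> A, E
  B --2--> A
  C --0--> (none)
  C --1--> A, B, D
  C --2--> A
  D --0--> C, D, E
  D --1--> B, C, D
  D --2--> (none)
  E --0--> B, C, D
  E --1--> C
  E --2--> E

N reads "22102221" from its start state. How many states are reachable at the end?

Start: {A}
read 2: {A, B, C}
read 2: {A, B, C}
read 1: {A, B, D, E}
read 0: {B, C, D, E}
read 2: {A, E}
read 2: {A, B, C, E}
read 2: {A, B, C, E}
read 1: {A, B, C, D, E}
Final reachable set {A, B, C, D, E} has 5 states.

5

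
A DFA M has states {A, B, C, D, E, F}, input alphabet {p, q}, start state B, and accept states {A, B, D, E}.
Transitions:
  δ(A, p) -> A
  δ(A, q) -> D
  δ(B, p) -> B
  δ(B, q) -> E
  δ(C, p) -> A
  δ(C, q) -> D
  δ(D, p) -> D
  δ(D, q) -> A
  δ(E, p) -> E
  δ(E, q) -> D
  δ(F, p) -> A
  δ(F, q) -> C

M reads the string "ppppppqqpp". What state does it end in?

B --p--> B
B --p--> B
B --p--> B
B --p--> B
B --p--> B
B --p--> B
B --q--> E
E --q--> D
D --p--> D
D --p--> D

D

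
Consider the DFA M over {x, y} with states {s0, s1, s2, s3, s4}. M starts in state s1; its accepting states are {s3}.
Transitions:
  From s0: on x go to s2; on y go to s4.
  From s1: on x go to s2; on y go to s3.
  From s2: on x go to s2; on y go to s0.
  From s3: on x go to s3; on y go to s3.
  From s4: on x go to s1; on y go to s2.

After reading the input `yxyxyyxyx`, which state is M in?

s3

s1 --y--> s3
s3 --x--> s3
s3 --y--> s3
s3 --x--> s3
s3 --y--> s3
s3 --y--> s3
s3 --x--> s3
s3 --y--> s3
s3 --x--> s3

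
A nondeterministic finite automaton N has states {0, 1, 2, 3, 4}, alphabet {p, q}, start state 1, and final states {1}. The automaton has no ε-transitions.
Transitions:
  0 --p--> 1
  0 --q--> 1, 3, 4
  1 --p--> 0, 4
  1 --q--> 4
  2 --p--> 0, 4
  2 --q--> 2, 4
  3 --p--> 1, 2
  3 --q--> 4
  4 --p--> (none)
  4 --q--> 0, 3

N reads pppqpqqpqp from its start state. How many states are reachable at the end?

4

Start: {1}
read p: {0, 4}
read p: {1}
read p: {0, 4}
read q: {0, 1, 3, 4}
read p: {0, 1, 2, 4}
read q: {0, 1, 2, 3, 4}
read q: {0, 1, 2, 3, 4}
read p: {0, 1, 2, 4}
read q: {0, 1, 2, 3, 4}
read p: {0, 1, 2, 4}
Final reachable set {0, 1, 2, 4} has 4 states.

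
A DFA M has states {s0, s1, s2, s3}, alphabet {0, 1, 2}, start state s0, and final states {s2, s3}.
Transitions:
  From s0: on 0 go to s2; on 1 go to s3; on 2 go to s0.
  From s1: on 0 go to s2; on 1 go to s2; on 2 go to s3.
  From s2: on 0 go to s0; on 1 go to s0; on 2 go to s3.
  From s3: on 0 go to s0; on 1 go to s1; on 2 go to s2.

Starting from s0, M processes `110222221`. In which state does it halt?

s1

s0 --1--> s3
s3 --1--> s1
s1 --0--> s2
s2 --2--> s3
s3 --2--> s2
s2 --2--> s3
s3 --2--> s2
s2 --2--> s3
s3 --1--> s1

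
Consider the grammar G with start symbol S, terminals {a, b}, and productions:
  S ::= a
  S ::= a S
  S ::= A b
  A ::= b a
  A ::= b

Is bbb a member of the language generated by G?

no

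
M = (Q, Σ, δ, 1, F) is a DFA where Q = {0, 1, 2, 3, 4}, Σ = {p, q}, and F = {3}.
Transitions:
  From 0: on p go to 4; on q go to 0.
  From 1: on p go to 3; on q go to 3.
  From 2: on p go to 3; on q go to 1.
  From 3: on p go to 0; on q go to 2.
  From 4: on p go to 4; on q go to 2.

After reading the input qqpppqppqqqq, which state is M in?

0

1 --q--> 3
3 --q--> 2
2 --p--> 3
3 --p--> 0
0 --p--> 4
4 --q--> 2
2 --p--> 3
3 --p--> 0
0 --q--> 0
0 --q--> 0
0 --q--> 0
0 --q--> 0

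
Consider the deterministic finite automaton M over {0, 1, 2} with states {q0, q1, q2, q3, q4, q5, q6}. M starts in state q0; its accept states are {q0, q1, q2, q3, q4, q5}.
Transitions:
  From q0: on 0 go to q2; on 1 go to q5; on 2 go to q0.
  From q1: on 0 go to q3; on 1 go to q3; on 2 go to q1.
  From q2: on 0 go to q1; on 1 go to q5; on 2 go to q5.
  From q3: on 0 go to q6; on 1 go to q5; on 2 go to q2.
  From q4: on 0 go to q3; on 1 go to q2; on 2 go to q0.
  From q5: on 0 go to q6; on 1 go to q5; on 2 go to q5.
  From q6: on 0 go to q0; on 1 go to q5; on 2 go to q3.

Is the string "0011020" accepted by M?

q0 --0--> q2
q2 --0--> q1
q1 --1--> q3
q3 --1--> q5
q5 --0--> q6
q6 --2--> q3
q3 --0--> q6
End in state q6, which is not an accepting state.

rejected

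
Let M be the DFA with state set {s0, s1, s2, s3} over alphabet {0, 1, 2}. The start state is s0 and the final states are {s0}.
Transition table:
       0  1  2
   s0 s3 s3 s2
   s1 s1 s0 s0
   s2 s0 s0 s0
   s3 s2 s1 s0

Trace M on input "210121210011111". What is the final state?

s0 --2--> s2
s2 --1--> s0
s0 --0--> s3
s3 --1--> s1
s1 --2--> s0
s0 --1--> s3
s3 --2--> s0
s0 --1--> s3
s3 --0--> s2
s2 --0--> s0
s0 --1--> s3
s3 --1--> s1
s1 --1--> s0
s0 --1--> s3
s3 --1--> s1

s1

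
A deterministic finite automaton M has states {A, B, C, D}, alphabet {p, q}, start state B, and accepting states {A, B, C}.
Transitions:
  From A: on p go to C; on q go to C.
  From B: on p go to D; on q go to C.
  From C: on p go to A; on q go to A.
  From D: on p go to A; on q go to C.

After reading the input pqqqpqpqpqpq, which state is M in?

C

B --p--> D
D --q--> C
C --q--> A
A --q--> C
C --p--> A
A --q--> C
C --p--> A
A --q--> C
C --p--> A
A --q--> C
C --p--> A
A --q--> C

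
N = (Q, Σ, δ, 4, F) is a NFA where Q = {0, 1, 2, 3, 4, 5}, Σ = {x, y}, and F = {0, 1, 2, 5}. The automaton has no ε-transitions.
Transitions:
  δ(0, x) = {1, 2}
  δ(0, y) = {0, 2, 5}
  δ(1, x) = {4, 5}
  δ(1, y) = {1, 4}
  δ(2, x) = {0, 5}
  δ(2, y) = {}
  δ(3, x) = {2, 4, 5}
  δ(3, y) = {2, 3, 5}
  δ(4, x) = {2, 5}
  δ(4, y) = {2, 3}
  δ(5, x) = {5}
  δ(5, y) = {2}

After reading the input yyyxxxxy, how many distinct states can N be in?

Start: {4}
read y: {2, 3}
read y: {2, 3, 5}
read y: {2, 3, 5}
read x: {0, 2, 4, 5}
read x: {0, 1, 2, 5}
read x: {0, 1, 2, 4, 5}
read x: {0, 1, 2, 4, 5}
read y: {0, 1, 2, 3, 4, 5}
Final reachable set {0, 1, 2, 3, 4, 5} has 6 states.

6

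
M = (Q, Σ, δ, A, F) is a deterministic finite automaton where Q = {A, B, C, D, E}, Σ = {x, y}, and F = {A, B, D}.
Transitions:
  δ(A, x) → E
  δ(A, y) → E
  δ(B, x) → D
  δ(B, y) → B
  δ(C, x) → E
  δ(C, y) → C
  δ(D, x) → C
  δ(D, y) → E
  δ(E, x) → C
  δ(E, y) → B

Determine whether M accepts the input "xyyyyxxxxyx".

A --x--> E
E --y--> B
B --y--> B
B --y--> B
B --y--> B
B --x--> D
D --x--> C
C --x--> E
E --x--> C
C --y--> C
C --x--> E
End in state E, which is not an accepting state.

rejected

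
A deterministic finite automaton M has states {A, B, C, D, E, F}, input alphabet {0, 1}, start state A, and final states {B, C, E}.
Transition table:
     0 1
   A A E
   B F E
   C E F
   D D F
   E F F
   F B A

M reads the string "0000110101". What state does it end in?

A --0--> A
A --0--> A
A --0--> A
A --0--> A
A --1--> E
E --1--> F
F --0--> B
B --1--> E
E --0--> F
F --1--> A

A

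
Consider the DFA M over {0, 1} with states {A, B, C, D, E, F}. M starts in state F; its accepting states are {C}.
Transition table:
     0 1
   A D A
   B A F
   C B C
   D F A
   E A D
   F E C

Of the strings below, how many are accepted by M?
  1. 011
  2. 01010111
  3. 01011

011: rejected
01010111: accepted
01011: accepted

2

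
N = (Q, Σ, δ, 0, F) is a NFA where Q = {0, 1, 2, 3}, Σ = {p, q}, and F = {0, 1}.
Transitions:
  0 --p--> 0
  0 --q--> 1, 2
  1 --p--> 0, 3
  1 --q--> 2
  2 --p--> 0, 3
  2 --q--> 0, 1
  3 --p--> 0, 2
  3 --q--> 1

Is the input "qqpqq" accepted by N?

Start: {0}
read q: {1, 2}
read q: {0, 1, 2}
read p: {0, 3}
read q: {1, 2}
read q: {0, 1, 2}
Reachable ∩ accepting = {0, 1} — nonempty.

accepted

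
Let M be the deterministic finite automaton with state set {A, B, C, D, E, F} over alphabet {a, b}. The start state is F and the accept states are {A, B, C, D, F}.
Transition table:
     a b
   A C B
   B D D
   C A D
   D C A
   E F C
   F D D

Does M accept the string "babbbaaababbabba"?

F --b--> D
D --a--> C
C --b--> D
D --b--> A
A --b--> B
B --a--> D
D --a--> C
C --a--> A
A --b--> B
B --a--> D
D --b--> A
A --b--> B
B --a--> D
D --b--> A
A --b--> B
B --a--> D
End in state D, which is an accepting state.

accepted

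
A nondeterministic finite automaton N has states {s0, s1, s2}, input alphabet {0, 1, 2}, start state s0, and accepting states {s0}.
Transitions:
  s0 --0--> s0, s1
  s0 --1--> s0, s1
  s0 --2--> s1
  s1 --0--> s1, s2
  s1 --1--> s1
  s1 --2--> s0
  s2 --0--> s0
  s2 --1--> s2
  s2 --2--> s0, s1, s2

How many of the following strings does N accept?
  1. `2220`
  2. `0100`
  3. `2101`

`2220`: rejected
`0100`: accepted
`2101`: rejected

1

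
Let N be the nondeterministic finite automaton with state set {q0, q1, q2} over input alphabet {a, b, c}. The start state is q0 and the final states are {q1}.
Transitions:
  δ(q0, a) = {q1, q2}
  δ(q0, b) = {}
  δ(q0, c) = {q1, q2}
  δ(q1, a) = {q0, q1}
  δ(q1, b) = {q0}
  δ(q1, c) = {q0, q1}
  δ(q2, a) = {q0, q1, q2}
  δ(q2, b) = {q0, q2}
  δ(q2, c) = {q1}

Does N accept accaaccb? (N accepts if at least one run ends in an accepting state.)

Start: {q0}
read a: {q1, q2}
read c: {q0, q1}
read c: {q0, q1, q2}
read a: {q0, q1, q2}
read a: {q0, q1, q2}
read c: {q0, q1, q2}
read c: {q0, q1, q2}
read b: {q0, q2}
Reachable ∩ accepting = {} — empty.

rejected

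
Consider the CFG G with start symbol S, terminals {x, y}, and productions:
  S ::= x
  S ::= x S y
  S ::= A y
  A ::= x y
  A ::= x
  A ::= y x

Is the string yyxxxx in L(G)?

no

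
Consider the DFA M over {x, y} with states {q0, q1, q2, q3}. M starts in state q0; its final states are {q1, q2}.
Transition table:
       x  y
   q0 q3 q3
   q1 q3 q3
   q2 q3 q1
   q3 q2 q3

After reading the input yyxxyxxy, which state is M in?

q3

q0 --y--> q3
q3 --y--> q3
q3 --x--> q2
q2 --x--> q3
q3 --y--> q3
q3 --x--> q2
q2 --x--> q3
q3 --y--> q3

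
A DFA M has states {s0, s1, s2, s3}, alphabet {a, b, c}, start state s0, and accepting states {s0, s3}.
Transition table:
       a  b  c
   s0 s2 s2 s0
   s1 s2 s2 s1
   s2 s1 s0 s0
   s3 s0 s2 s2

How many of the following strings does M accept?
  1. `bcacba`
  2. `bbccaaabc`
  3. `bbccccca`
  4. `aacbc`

`bcacba`: rejected
`bbccaaabc`: accepted
`bbccccca`: rejected
`aacbc`: accepted

2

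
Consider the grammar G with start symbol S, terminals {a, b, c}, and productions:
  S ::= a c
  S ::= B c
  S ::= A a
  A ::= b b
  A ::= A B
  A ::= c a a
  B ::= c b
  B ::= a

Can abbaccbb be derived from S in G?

no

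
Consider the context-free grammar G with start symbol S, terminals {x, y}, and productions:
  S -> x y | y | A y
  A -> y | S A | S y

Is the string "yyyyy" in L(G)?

yes

S ⇒ Ay ⇒ Syy ⇒ Ayyy ⇒ Syyyy ⇒ yyyyy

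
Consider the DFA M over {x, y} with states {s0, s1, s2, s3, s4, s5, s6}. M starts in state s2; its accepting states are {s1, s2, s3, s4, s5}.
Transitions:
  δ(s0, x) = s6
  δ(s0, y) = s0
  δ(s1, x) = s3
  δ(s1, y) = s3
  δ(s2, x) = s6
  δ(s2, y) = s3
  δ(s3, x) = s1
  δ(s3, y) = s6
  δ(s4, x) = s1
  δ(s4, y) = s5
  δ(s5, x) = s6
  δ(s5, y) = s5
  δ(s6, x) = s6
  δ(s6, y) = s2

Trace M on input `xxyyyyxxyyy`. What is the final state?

s6

s2 --x--> s6
s6 --x--> s6
s6 --y--> s2
s2 --y--> s3
s3 --y--> s6
s6 --y--> s2
s2 --x--> s6
s6 --x--> s6
s6 --y--> s2
s2 --y--> s3
s3 --y--> s6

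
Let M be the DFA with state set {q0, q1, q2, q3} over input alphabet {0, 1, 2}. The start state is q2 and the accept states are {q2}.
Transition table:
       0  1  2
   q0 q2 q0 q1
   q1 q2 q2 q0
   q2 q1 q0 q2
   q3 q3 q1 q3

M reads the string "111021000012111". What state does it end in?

q0

q2 --1--> q0
q0 --1--> q0
q0 --1--> q0
q0 --0--> q2
q2 --2--> q2
q2 --1--> q0
q0 --0--> q2
q2 --0--> q1
q1 --0--> q2
q2 --0--> q1
q1 --1--> q2
q2 --2--> q2
q2 --1--> q0
q0 --1--> q0
q0 --1--> q0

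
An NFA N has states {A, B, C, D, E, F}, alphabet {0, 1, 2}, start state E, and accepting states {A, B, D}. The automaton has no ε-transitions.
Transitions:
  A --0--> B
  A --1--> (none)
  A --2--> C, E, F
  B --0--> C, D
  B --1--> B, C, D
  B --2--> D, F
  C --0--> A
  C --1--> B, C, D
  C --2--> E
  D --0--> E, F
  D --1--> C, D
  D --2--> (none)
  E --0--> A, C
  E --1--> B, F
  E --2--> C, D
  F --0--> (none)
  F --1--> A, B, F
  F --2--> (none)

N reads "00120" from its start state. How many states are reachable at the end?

4

Start: {E}
read 0: {A, C}
read 0: {A, B}
read 1: {B, C, D}
read 2: {D, E, F}
read 0: {A, C, E, F}
Final reachable set {A, C, E, F} has 4 states.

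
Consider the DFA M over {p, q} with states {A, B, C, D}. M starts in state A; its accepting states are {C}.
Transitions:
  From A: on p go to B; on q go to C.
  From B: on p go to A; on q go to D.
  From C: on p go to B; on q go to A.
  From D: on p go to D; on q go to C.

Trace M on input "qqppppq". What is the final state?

C

A --q--> C
C --q--> A
A --p--> B
B --p--> A
A --p--> B
B --p--> A
A --q--> C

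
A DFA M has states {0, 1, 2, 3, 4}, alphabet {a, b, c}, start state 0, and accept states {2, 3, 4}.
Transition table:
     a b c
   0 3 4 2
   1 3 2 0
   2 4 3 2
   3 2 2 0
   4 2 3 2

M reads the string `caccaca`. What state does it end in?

4

0 --c--> 2
2 --a--> 4
4 --c--> 2
2 --c--> 2
2 --a--> 4
4 --c--> 2
2 --a--> 4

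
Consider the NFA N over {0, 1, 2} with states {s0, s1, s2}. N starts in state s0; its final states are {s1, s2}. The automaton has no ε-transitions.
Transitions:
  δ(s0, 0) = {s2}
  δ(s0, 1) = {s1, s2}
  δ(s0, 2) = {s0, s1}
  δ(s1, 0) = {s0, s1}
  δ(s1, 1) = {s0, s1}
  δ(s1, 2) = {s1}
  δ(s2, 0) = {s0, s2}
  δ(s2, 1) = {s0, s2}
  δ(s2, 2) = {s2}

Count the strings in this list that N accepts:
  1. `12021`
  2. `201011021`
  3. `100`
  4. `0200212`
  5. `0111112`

5

`12021`: accepted
`201011021`: accepted
`100`: accepted
`0200212`: accepted
`0111112`: accepted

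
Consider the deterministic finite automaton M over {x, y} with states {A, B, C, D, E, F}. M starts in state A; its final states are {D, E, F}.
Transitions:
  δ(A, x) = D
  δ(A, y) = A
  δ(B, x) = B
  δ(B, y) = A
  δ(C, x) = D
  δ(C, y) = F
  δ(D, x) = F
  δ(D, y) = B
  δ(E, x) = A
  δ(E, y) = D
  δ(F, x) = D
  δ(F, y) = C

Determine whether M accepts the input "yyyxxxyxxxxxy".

rejected

A --y--> A
A --y--> A
A --y--> A
A --x--> D
D --x--> F
F --x--> D
D --y--> B
B --x--> B
B --x--> B
B --x--> B
B --x--> B
B --x--> B
B --y--> A
End in state A, which is not an accepting state.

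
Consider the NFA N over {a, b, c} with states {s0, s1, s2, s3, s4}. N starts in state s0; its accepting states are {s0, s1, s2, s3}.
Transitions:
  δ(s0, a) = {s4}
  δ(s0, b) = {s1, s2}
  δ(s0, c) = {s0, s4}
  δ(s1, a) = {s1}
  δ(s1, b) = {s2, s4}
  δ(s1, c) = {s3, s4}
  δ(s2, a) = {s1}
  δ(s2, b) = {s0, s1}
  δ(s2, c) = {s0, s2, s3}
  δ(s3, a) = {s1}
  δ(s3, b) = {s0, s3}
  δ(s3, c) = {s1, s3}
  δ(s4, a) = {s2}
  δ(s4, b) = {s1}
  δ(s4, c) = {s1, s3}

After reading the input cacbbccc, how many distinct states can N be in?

Start: {s0}
read c: {s0, s4}
read a: {s2, s4}
read c: {s0, s1, s2, s3}
read b: {s0, s1, s2, s3, s4}
read b: {s0, s1, s2, s3, s4}
read c: {s0, s1, s2, s3, s4}
read c: {s0, s1, s2, s3, s4}
read c: {s0, s1, s2, s3, s4}
Final reachable set {s0, s1, s2, s3, s4} has 5 states.

5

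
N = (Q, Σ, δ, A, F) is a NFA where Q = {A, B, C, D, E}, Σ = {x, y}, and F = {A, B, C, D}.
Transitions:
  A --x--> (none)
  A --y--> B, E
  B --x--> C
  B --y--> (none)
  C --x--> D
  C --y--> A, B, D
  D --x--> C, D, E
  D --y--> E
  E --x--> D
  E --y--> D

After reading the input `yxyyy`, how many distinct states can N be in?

2

Start: {A}
read y: {B, E}
read x: {C, D}
read y: {A, B, D, E}
read y: {B, D, E}
read y: {D, E}
Final reachable set {D, E} has 2 states.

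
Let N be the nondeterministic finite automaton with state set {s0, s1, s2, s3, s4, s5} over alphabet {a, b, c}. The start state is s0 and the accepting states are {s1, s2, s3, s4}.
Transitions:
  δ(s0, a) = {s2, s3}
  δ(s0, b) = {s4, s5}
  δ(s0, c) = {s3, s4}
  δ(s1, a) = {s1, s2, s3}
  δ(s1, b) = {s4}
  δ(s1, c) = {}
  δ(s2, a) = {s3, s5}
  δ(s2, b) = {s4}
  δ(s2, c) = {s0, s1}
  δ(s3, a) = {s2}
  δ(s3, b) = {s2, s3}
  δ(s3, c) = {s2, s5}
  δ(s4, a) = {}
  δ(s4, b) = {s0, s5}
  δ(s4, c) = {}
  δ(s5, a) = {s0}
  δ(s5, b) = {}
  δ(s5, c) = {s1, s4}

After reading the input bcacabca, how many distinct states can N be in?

Start: {s0}
read b: {s4, s5}
read c: {s1, s4}
read a: {s1, s2, s3}
read c: {s0, s1, s2, s5}
read a: {s0, s1, s2, s3, s5}
read b: {s2, s3, s4, s5}
read c: {s0, s1, s2, s4, s5}
read a: {s0, s1, s2, s3, s5}
Final reachable set {s0, s1, s2, s3, s5} has 5 states.

5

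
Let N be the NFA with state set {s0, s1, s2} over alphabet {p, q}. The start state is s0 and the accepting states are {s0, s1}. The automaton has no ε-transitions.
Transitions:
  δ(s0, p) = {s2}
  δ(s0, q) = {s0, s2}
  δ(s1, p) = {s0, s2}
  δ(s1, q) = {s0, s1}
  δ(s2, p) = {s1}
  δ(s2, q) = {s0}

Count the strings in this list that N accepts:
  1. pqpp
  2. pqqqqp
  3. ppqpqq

3

pqpp: accepted
pqqqqp: accepted
ppqpqq: accepted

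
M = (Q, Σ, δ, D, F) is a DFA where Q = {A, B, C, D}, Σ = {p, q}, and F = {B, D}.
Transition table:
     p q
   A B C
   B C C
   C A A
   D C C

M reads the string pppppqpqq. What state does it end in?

D --p--> C
C --p--> A
A --p--> B
B --p--> C
C --p--> A
A --q--> C
C --p--> A
A --q--> C
C --q--> A

A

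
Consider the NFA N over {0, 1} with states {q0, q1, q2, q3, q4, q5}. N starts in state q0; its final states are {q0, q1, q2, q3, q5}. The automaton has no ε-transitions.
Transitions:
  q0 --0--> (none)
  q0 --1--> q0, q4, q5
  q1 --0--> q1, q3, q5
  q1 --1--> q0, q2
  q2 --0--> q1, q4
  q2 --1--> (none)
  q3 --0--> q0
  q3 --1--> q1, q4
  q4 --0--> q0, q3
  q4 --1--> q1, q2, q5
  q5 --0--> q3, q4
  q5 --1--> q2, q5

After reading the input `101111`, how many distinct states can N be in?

Start: {q0}
read 1: {q0, q4, q5}
read 0: {q0, q3, q4}
read 1: {q0, q1, q2, q4, q5}
read 1: {q0, q1, q2, q4, q5}
read 1: {q0, q1, q2, q4, q5}
read 1: {q0, q1, q2, q4, q5}
Final reachable set {q0, q1, q2, q4, q5} has 5 states.

5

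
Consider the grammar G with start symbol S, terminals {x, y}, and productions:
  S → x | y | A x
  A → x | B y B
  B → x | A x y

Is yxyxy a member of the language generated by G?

no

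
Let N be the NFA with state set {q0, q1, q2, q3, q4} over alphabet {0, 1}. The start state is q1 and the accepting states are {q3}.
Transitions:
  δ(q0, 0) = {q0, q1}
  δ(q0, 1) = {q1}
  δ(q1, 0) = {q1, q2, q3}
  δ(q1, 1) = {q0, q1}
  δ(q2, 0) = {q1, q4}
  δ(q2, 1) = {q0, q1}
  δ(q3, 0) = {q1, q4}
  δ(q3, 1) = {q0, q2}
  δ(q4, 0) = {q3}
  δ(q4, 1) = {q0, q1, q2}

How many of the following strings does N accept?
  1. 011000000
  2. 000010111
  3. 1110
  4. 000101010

011000000: accepted
000010111: rejected
1110: accepted
000101010: accepted

3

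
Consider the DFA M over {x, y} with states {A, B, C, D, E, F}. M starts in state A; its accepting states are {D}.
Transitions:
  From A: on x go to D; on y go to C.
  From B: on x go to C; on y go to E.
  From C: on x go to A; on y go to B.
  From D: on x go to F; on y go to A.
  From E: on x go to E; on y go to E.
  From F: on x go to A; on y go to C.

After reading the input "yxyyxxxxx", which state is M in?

A

A --y--> C
C --x--> A
A --y--> C
C --y--> B
B --x--> C
C --x--> A
A --x--> D
D --x--> F
F --x--> A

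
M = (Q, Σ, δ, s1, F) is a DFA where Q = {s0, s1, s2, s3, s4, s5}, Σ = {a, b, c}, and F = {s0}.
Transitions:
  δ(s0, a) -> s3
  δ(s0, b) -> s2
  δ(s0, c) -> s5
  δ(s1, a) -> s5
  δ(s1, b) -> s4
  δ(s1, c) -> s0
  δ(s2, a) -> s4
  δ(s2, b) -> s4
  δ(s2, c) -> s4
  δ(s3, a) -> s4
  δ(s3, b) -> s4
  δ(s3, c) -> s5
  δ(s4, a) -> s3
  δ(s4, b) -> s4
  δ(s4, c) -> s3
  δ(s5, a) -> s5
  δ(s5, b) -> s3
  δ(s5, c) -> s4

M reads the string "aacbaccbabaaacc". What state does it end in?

s4

s1 --a--> s5
s5 --a--> s5
s5 --c--> s4
s4 --b--> s4
s4 --a--> s3
s3 --c--> s5
s5 --c--> s4
s4 --b--> s4
s4 --a--> s3
s3 --b--> s4
s4 --a--> s3
s3 --a--> s4
s4 --a--> s3
s3 --c--> s5
s5 --c--> s4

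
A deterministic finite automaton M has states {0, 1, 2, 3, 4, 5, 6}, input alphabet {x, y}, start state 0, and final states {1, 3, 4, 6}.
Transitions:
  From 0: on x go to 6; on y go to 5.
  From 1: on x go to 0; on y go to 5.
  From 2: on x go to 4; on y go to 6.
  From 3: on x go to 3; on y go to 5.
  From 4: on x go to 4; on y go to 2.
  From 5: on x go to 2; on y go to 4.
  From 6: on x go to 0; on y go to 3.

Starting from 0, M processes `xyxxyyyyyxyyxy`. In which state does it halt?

0 --x--> 6
6 --y--> 3
3 --x--> 3
3 --x--> 3
3 --y--> 5
5 --y--> 4
4 --y--> 2
2 --y--> 6
6 --y--> 3
3 --x--> 3
3 --y--> 5
5 --y--> 4
4 --x--> 4
4 --y--> 2

2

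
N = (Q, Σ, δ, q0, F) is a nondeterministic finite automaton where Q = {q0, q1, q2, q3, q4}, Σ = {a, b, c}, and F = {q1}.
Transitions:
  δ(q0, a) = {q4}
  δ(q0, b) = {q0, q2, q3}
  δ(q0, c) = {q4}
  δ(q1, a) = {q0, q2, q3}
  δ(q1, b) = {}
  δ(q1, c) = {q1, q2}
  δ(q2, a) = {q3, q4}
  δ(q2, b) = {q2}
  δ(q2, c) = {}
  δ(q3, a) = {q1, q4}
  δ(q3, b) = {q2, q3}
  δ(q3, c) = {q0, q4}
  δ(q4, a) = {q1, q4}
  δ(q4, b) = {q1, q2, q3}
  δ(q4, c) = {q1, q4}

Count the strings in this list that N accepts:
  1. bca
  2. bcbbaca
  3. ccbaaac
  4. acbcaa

bca: accepted
bcbbaca: accepted
ccbaaac: accepted
acbcaa: accepted

4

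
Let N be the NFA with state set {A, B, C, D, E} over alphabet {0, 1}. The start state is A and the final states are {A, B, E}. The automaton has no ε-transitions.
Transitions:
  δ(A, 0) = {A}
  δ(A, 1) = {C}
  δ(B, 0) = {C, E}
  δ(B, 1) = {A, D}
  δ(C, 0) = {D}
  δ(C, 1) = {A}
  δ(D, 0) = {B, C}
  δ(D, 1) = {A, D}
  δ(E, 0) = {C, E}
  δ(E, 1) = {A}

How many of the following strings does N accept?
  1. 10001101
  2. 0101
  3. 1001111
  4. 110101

10001101: accepted
0101: accepted
1001111: accepted
110101: accepted

4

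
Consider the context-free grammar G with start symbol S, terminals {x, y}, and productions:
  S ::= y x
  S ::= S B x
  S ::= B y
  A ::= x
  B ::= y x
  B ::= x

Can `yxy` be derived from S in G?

yes

S ⇒ By ⇒ yxy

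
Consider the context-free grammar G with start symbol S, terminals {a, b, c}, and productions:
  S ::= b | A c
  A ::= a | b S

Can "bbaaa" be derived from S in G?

no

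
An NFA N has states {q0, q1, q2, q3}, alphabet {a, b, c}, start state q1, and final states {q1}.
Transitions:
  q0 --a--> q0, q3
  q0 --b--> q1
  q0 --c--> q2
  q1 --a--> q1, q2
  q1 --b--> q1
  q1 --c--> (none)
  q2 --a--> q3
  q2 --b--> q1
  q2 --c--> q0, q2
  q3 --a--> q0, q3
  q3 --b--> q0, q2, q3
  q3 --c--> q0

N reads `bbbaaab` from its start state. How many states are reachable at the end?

4

Start: {q1}
read b: {q1}
read b: {q1}
read b: {q1}
read a: {q1, q2}
read a: {q1, q2, q3}
read a: {q0, q1, q2, q3}
read b: {q0, q1, q2, q3}
Final reachable set {q0, q1, q2, q3} has 4 states.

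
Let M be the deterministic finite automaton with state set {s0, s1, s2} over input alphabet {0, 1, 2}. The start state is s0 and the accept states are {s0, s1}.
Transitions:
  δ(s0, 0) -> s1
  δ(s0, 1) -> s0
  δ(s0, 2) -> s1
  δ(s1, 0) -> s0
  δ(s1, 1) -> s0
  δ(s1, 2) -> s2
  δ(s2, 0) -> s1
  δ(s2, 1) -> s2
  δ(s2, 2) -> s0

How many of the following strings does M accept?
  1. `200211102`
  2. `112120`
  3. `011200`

2

`200211102`: rejected
`112120`: accepted
`011200`: accepted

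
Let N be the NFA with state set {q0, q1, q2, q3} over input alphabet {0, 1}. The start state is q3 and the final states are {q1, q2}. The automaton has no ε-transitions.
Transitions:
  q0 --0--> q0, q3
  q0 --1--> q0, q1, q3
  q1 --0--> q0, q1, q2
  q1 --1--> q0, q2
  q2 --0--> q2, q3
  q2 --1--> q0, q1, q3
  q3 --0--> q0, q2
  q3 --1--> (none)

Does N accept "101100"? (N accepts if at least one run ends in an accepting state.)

rejected

Start: {q3}
read 1: {}
The reachable set is empty and stays empty for the remaining 5 symbols.
Reachable ∩ accepting = {} — empty.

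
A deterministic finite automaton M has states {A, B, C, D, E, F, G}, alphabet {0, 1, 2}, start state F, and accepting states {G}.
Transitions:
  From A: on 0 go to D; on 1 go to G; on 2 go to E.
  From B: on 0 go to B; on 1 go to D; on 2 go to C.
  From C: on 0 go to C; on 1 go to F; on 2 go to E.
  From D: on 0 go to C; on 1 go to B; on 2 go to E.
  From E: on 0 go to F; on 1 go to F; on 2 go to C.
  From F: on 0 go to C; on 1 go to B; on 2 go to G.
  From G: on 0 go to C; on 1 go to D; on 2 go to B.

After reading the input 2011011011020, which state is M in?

C

F --2--> G
G --0--> C
C --1--> F
F --1--> B
B --0--> B
B --1--> D
D --1--> B
B --0--> B
B --1--> D
D --1--> B
B --0--> B
B --2--> C
C --0--> C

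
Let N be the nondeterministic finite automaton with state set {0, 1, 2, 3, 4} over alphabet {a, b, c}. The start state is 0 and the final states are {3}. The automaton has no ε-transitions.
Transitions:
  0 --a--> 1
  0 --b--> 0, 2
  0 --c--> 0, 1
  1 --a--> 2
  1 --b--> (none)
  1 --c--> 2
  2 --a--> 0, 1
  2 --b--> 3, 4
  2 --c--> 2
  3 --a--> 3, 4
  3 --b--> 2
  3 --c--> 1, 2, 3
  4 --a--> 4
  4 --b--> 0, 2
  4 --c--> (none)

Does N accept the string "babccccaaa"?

rejected

Start: {0}
read b: {0, 2}
read a: {0, 1}
read b: {0, 2}
read c: {0, 1, 2}
read c: {0, 1, 2}
read c: {0, 1, 2}
read c: {0, 1, 2}
read a: {0, 1, 2}
read a: {0, 1, 2}
read a: {0, 1, 2}
Reachable ∩ accepting = {} — empty.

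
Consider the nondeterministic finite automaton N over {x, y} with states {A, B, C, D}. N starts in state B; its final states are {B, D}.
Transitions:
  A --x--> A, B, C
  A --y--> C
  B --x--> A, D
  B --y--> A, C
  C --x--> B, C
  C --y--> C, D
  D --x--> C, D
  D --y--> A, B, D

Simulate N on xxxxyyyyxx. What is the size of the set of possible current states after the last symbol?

Start: {B}
read x: {A, D}
read x: {A, B, C, D}
read x: {A, B, C, D}
read x: {A, B, C, D}
read y: {A, B, C, D}
read y: {A, B, C, D}
read y: {A, B, C, D}
read y: {A, B, C, D}
read x: {A, B, C, D}
read x: {A, B, C, D}
Final reachable set {A, B, C, D} has 4 states.

4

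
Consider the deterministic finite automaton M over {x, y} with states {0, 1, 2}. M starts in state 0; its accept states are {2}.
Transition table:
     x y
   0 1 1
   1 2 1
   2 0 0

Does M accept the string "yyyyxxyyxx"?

rejected

0 --y--> 1
1 --y--> 1
1 --y--> 1
1 --y--> 1
1 --x--> 2
2 --x--> 0
0 --y--> 1
1 --y--> 1
1 --x--> 2
2 --x--> 0
End in state 0, which is not an accepting state.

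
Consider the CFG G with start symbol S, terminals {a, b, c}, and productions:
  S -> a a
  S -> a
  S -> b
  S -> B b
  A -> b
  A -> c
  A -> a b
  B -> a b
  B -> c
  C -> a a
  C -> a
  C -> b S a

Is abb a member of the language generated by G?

yes

S ⇒ Bb ⇒ abb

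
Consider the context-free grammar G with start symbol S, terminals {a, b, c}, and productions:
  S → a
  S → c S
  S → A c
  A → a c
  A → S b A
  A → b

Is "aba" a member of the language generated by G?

no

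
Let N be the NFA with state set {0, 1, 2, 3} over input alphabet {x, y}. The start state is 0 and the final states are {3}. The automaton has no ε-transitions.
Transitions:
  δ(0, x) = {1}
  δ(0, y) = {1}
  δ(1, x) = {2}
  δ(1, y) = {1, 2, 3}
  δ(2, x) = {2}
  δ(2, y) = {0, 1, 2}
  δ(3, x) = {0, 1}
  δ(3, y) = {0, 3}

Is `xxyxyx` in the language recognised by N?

Start: {0}
read x: {1}
read x: {2}
read y: {0, 1, 2}
read x: {1, 2}
read y: {0, 1, 2, 3}
read x: {0, 1, 2}
Reachable ∩ accepting = {} — empty.

rejected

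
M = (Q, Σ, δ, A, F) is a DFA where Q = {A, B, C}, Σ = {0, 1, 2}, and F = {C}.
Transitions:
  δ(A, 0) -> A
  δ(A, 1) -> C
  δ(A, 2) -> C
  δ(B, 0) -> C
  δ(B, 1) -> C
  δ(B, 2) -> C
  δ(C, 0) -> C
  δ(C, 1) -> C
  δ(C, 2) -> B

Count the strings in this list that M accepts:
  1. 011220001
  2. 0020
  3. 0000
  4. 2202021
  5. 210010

4

011220001: accepted
0020: accepted
0000: rejected
2202021: accepted
210010: accepted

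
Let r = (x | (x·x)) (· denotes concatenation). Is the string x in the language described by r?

yes

The left alternative x matches x.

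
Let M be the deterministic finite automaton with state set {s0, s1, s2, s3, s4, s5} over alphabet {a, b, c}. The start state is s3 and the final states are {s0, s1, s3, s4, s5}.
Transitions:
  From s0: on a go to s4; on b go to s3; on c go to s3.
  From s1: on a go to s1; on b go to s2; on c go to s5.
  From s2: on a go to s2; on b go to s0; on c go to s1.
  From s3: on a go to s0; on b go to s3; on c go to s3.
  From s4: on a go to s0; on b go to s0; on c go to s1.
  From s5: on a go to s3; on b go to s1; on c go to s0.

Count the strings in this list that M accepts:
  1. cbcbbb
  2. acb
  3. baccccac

cbcbbb: accepted
acb: accepted
baccccac: accepted

3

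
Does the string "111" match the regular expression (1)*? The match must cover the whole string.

Split into 3 pieces 1 · 1 · 1; each matches 1.

yes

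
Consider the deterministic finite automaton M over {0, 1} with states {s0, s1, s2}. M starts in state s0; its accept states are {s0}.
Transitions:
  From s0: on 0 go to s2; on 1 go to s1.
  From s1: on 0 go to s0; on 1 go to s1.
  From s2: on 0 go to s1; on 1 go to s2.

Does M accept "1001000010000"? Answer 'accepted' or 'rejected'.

accepted

s0 --1--> s1
s1 --0--> s0
s0 --0--> s2
s2 --1--> s2
s2 --0--> s1
s1 --0--> s0
s0 --0--> s2
s2 --0--> s1
s1 --1--> s1
s1 --0--> s0
s0 --0--> s2
s2 --0--> s1
s1 --0--> s0
End in state s0, which is an accepting state.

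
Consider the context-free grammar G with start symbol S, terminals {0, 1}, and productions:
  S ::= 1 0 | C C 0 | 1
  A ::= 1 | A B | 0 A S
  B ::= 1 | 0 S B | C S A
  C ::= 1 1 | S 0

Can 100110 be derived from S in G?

yes

S ⇒ CC0 ⇒ S0C0 ⇒ 100C0 ⇒ 100110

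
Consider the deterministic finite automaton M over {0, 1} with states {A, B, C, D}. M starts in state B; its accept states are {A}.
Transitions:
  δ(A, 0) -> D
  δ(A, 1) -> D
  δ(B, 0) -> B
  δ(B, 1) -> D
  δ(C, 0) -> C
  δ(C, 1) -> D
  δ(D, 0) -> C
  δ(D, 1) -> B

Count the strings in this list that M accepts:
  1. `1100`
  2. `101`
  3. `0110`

0

`1100`: rejected
`101`: rejected
`0110`: rejected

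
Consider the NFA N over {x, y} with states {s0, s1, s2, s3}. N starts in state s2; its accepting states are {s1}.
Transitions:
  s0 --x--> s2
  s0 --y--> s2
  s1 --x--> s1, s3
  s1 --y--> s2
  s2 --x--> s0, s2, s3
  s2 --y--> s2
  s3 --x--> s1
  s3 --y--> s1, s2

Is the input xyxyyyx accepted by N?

Start: {s2}
read x: {s0, s2, s3}
read y: {s1, s2}
read x: {s0, s1, s2, s3}
read y: {s1, s2}
read y: {s2}
read y: {s2}
read x: {s0, s2, s3}
Reachable ∩ accepting = {} — empty.

rejected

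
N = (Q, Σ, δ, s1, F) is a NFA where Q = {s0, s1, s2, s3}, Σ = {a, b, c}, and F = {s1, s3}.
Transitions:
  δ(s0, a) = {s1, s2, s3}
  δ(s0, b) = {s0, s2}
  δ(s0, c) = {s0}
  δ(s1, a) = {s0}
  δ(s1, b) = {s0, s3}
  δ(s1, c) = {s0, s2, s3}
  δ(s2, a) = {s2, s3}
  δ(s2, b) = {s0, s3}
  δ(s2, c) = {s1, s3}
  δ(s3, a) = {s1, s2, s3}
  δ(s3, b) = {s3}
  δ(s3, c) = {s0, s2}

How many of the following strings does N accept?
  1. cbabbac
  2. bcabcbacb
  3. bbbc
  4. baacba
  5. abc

cbabbac: accepted
bcabcbacb: accepted
bbbc: accepted
baacba: accepted
abc: accepted

5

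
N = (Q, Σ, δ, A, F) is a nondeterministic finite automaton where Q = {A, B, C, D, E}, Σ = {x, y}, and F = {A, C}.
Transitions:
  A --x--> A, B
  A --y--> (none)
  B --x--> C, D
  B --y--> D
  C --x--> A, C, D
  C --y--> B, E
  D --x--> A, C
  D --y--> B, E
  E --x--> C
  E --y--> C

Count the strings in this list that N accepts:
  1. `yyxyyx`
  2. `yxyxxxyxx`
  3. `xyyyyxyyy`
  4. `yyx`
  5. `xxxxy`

0

`yyxyyx`: rejected
`yxyxxxyxx`: rejected
`xyyyyxyyy`: rejected
`yyx`: rejected
`xxxxy`: rejected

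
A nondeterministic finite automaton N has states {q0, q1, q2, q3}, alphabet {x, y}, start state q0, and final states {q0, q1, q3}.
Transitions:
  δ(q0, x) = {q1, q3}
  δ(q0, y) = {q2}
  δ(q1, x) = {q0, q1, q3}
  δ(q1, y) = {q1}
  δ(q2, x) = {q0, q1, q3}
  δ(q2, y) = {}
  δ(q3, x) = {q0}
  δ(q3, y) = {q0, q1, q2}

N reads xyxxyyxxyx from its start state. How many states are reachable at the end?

3

Start: {q0}
read x: {q1, q3}
read y: {q0, q1, q2}
read x: {q0, q1, q3}
read x: {q0, q1, q3}
read y: {q0, q1, q2}
read y: {q1, q2}
read x: {q0, q1, q3}
read x: {q0, q1, q3}
read y: {q0, q1, q2}
read x: {q0, q1, q3}
Final reachable set {q0, q1, q3} has 3 states.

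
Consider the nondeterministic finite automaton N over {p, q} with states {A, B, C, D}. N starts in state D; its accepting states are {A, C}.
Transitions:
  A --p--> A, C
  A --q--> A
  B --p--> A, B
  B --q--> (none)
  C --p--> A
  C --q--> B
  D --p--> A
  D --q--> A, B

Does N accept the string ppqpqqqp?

Start: {D}
read p: {A}
read p: {A, C}
read q: {A, B}
read p: {A, B, C}
read q: {A, B}
read q: {A}
read q: {A}
read p: {A, C}
Reachable ∩ accepting = {A, C} — nonempty.

accepted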